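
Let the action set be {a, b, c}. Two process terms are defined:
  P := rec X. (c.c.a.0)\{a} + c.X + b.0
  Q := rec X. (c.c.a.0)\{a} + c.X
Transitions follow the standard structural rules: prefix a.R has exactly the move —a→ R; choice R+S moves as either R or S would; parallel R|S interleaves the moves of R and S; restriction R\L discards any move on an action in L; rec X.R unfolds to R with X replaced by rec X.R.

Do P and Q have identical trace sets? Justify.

NO — witness ⟨b⟩

P's transition system — 4 states:
  m0 = rec X. (c.c.a.0)\{a} + c.X + b.0 :: --b--▸ m1, --c--▸ m0, --c--▸ m2
  m1 = 0 :: stopped
  m2 = (c.a.0)\{a} :: --c--▸ m3
  m3 = (a.0)\{a} :: stopped
Q's transition system — 3 states:
  n0 = rec X. (c.c.a.0)\{a} + c.X :: --c--▸ n0, --c--▸ n1
  n1 = (c.a.0)\{a} :: --c--▸ n2
  n2 = (a.0)\{a} :: stopped
Run σ = ⟨b⟩ on P: start {m0}
  after b @ step 1: {m1}
  P completes σ.
Run σ = ⟨b⟩ on Q: start {n0}
  after b @ step 1: ∅ (Q stuck)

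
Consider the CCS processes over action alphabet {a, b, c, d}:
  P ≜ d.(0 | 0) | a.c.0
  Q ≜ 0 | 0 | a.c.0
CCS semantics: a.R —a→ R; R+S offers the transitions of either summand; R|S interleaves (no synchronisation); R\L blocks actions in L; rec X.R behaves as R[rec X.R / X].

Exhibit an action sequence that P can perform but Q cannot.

Reachable graph of P (6 states):
  u0 = d.(0 | 0) | a.c.0 | ··a··> u1, ··d··> u2
  u1 = d.(0 | 0) | c.0 | ··c··> u3, ··d··> u4
  u2 = 0 | 0 | a.c.0 | ··a··> u4
  u3 = d.(0 | 0) | 0 | ··d··> u5
  u4 = 0 | 0 | c.0 | ··c··> u5
  u5 = 0 | 0 | 0 | stopped
Reachable graph of Q (3 states):
  v0 = 0 | 0 | a.c.0 | ··a··> v1
  v1 = 0 | 0 | c.0 | ··c··> v2
  v2 = 0 | 0 | 0 | stopped
Executing d from P (initial set {u0}):
  step 1 (d): {u2}
  P completes σ.
Executing d from Q (initial set {v0}):
  step 1 (d): no successor for Q

d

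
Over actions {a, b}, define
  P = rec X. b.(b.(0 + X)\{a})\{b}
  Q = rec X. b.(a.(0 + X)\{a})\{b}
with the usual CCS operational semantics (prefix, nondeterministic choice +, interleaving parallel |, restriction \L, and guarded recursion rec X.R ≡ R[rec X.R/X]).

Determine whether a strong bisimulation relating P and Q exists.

P's transition system — 2 states:
  p0 = rec X. b.(b.(0 + X)\{a})\{b} has moves ··b··> p1
  p1 = (b.(0 + (rec X. b.(b.(0 + X)\{a})\{b}))\{a})\{b} has moves ·
Q's transition system — 3 states:
  q0 = rec X. b.(a.(0 + X)\{a})\{b} has moves ··b··> q1
  q1 = (a.(0 + (rec X. b.(a.(0 + X)\{a})\{b}))\{a})\{b} has moves ··a··> q2
  q2 = (0 + (rec X. b.(a.(0 + X)\{a})\{b}))\{a}\{b} has moves ·
Bisimilarity quotient blocks:
  B0 = {p0}
  B1 = {p1, q2}
  B2 = {q0}
  B3 = {q1}
p0 ∈ B0, q0 ∈ B2 → different blocks

not bisimilar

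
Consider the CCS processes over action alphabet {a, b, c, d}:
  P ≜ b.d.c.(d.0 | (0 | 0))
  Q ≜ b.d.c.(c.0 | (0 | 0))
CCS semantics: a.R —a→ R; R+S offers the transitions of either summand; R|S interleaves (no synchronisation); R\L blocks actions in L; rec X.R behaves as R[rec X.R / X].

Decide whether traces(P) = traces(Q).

Reachable graph of P (5 states):
  s0 = b.d.c.(d.0 | (0 | 0)) ⊢ --b--▸ s1
  s1 = d.c.(d.0 | (0 | 0)) ⊢ --d--▸ s2
  s2 = c.(d.0 | (0 | 0)) ⊢ --c--▸ s3
  s3 = d.0 | (0 | 0) ⊢ --d--▸ s4
  s4 = 0 | (0 | 0) ⊢ stopped
Reachable graph of Q (5 states):
  t0 = b.d.c.(c.0 | (0 | 0)) ⊢ --b--▸ t1
  t1 = d.c.(c.0 | (0 | 0)) ⊢ --d--▸ t2
  t2 = c.(c.0 | (0 | 0)) ⊢ --c--▸ t3
  t3 = c.0 | (0 | 0) ⊢ --c--▸ t4
  t4 = 0 | (0 | 0) ⊢ stopped
Executing bdcd from P (initial set {s0}):
  step 1 (b): {s1}
  step 2 (d): {s2}
  step 3 (c): {s3}
  step 4 (d): {s4}
  P completes σ.
Executing bdcd from Q (initial set {t0}):
  step 1 (b): {t1}
  step 2 (d): {t2}
  step 3 (c): {t3}
  step 4 (d): ∅  — Q cannot continue

traces(P) ≠ traces(Q) — witness ⟨bdcd⟩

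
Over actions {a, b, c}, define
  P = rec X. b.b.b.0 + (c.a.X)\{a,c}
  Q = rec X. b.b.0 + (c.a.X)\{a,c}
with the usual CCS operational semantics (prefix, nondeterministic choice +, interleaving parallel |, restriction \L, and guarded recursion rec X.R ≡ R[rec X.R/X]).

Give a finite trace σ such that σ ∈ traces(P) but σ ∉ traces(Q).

LTS(P): 4 reachable states
  s0 = rec X. b.b.b.0 + (c.a.X)\{a,c} | —b→ s1
  s1 = b.b.0 | —b→ s2
  s2 = b.0 | —b→ s3
  s3 = 0 | deadlocked
LTS(Q): 3 reachable states
  t0 = rec X. b.b.0 + (c.a.X)\{a,c} | —b→ t1
  t1 = b.0 | —b→ t2
  t2 = 0 | deadlocked
Executing bbb from P (initial set {s0}):
  [1] b ⇒ {s1}
  [2] b ⇒ {s2}
  [3] b ⇒ {s3}
  — P admits the full trace.
Executing bbb from Q (initial set {t0}):
  [1] b ⇒ {t1}
  [2] b ⇒ {t2}
  [3] b ⇒ no successor for Q

bbb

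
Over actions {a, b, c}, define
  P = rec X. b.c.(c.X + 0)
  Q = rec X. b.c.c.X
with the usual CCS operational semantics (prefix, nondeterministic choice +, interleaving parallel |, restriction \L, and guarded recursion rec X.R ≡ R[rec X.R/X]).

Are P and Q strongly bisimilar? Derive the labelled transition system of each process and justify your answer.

LTS(P): 3 reachable states
  u0 = rec X. b.c.(c.X + 0) :: --b--▸ u1
  u1 = c.(c.(rec X. b.c.(c.X + 0)) + 0) :: --c--▸ u2
  u2 = c.(rec X. b.c.(c.X + 0)) + 0 :: --c--▸ u0
LTS(Q): 3 reachable states
  v0 = rec X. b.c.c.X :: --b--▸ v1
  v1 = c.c.(rec X. b.c.c.X) :: --c--▸ v2
  v2 = c.(rec X. b.c.c.X) :: --c--▸ v0
Bisimilarity quotient blocks:
  B0 = {u0, v0}
  B1 = {u1, v1}
  B2 = {u2, v2}
u0 ∈ B0, v0 ∈ B0 → same block

P ~ Q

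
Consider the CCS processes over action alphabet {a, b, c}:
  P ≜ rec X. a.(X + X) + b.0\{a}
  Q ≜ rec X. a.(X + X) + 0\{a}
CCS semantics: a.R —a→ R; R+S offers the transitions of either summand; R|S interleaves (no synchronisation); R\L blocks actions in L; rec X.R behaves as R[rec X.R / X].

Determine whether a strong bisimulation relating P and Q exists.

not bisimilar

P's transition system — 3 states:
  s0 = rec X. a.(X + X) + b.0\{a} :: =a=> s1, =b=> s2
  s1 = (rec X. a.(X + X) + b.0\{a}) + (rec X. a.(X + X) + b.0\{a}) :: =a=> s1, =b=> s2
  s2 = 0\{a} :: (no moves)
Q's transition system — 2 states:
  t0 = rec X. a.(X + X) + 0\{a} :: =a=> t1
  t1 = (rec X. a.(X + X) + 0\{a}) + (rec X. a.(X + X) + 0\{a}) :: =a=> t1
Coarsest stable partition (strong bisimilarity classes):
  B0 = {s0, s1}
  B1 = {s2}
  B2 = {t0, t1}
s0 ∈ B0, t0 ∈ B2 → different blocks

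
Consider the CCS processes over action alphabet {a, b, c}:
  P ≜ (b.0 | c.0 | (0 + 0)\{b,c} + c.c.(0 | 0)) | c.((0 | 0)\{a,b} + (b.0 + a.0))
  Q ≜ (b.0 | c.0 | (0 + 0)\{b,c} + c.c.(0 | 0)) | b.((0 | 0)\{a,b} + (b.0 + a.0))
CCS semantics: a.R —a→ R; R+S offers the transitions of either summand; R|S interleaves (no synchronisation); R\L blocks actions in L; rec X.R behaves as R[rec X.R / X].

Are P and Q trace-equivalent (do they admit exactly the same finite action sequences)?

LTS(P): 18 reachable states
  u0 = (b.0 | c.0 | (0 + 0)\{b,c} + c.c.(0 | 0)) | c.((0 | 0)\{a,b} + (b.0 + a.0)) ⊢ ··b··> u1, ··c··> u2, ··c··> u3, ··c··> u4
  u1 = 0 | c.0 | (0 + 0)\{b,c} | c.((0 | 0)\{a,b} + (b.0 + a.0)) ⊢ ··c··> u5, ··c··> u6
  u2 = (b.0 | c.0 | (0 + 0)\{b,c} + c.c.(0 | 0)) | ((0 | 0)\{a,b} + (b.0 + a.0)) ⊢ ··a··> u7, ··b··> u6, ··b··> u7, ··c··> u8, ··c··> u9
  u3 = b.0 | 0 | (0 + 0)\{b,c} | c.((0 | 0)\{a,b} + (b.0 + a.0)) ⊢ ··b··> u5, ··c··> u8
  u4 = c.(0 | 0) | c.((0 | 0)\{a,b} + (b.0 + a.0)) ⊢ ··c··> u10, ··c··> u9
  u5 = 0 | 0 | (0 + 0)\{b,c} | c.((0 | 0)\{a,b} + (b.0 + a.0)) ⊢ ··c··> u11
  u6 = 0 | c.0 | (0 + 0)\{b,c} | ((0 | 0)\{a,b} + (b.0 + a.0)) ⊢ ··a··> u12, ··b··> u12, ··c··> u11
  u7 = (b.0 | c.0 | (0 + 0)\{b,c} + c.c.(0 | 0)) | 0 ⊢ ··b··> u12, ··c··> u13, ··c··> u14
  u8 = b.0 | 0 | (0 + 0)\{b,c} | ((0 | 0)\{a,b} + (b.0 + a.0)) ⊢ ··a··> u13, ··b··> u11, ··b··> u13
  u9 = c.(0 | 0) | ((0 | 0)\{a,b} + (b.0 + a.0)) ⊢ ··a··> u14, ··b··> u14, ··c··> u15
  u10 = 0 | 0 | c.((0 | 0)\{a,b} + (b.0 + a.0)) ⊢ ··c··> u15
  u11 = 0 | 0 | (0 + 0)\{b,c} | ((0 | 0)\{a,b} + (b.0 + a.0)) ⊢ ··a··> u16, ··b··> u16
  u12 = 0 | c.0 | (0 + 0)\{b,c} | 0 ⊢ ··c··> u16
  u13 = b.0 | 0 | (0 + 0)\{b,c} | 0 ⊢ ··b··> u16
  u14 = c.(0 | 0) | 0 ⊢ ··c··> u17
  u15 = 0 | 0 | ((0 | 0)\{a,b} + (b.0 + a.0)) ⊢ ··a··> u17, ··b··> u17
  u16 = 0 | 0 | (0 + 0)\{b,c} | 0 ⊢ stopped
  u17 = 0 | 0 | 0 ⊢ stopped
LTS(Q): 18 reachable states
  v0 = (b.0 | c.0 | (0 + 0)\{b,c} + c.c.(0 | 0)) | b.((0 | 0)\{a,b} + (b.0 + a.0)) ⊢ ··b··> v1, ··b··> v2, ··c··> v3, ··c··> v4
  v1 = (b.0 | c.0 | (0 + 0)\{b,c} + c.c.(0 | 0)) | ((0 | 0)\{a,b} + (b.0 + a.0)) ⊢ ··a··> v5, ··b··> v5, ··b··> v6, ··c··> v7, ··c··> v8
  v2 = 0 | c.0 | (0 + 0)\{b,c} | b.((0 | 0)\{a,b} + (b.0 + a.0)) ⊢ ··b··> v6, ··c··> v9
  v3 = b.0 | 0 | (0 + 0)\{b,c} | b.((0 | 0)\{a,b} + (b.0 + a.0)) ⊢ ··b··> v7, ··b··> v9
  v4 = c.(0 | 0) | b.((0 | 0)\{a,b} + (b.0 + a.0)) ⊢ ··b··> v8, ··c··> v10
  v5 = (b.0 | c.0 | (0 + 0)\{b,c} + c.c.(0 | 0)) | 0 ⊢ ··b··> v11, ··c··> v12, ··c··> v13
  v6 = 0 | c.0 | (0 + 0)\{b,c} | ((0 | 0)\{a,b} + (b.0 + a.0)) ⊢ ··a··> v11, ··b··> v11, ··c··> v14
  v7 = b.0 | 0 | (0 + 0)\{b,c} | ((0 | 0)\{a,b} + (b.0 + a.0)) ⊢ ··a··> v12, ··b··> v12, ··b··> v14
  v8 = c.(0 | 0) | ((0 | 0)\{a,b} + (b.0 + a.0)) ⊢ ··a··> v13, ··b··> v13, ··c··> v15
  v9 = 0 | 0 | (0 + 0)\{b,c} | b.((0 | 0)\{a,b} + (b.0 + a.0)) ⊢ ··b··> v14
  v10 = 0 | 0 | b.((0 | 0)\{a,b} + (b.0 + a.0)) ⊢ ··b··> v15
  v11 = 0 | c.0 | (0 + 0)\{b,c} | 0 ⊢ ··c··> v16
  v12 = b.0 | 0 | (0 + 0)\{b,c} | 0 ⊢ ··b··> v16
  v13 = c.(0 | 0) | 0 ⊢ ··c··> v17
  v14 = 0 | 0 | (0 + 0)\{b,c} | ((0 | 0)\{a,b} + (b.0 + a.0)) ⊢ ··a··> v16, ··b··> v16
  v15 = 0 | 0 | ((0 | 0)\{a,b} + (b.0 + a.0)) ⊢ ··a··> v17, ··b··> v17
  v16 = 0 | 0 | (0 + 0)\{b,c} | 0 ⊢ stopped
  v17 = 0 | 0 | 0 ⊢ stopped
Executing ca from P (initial set {u0}):
  after c @ step 1: {u2, u3, u4}
  after a @ step 2: {u7}
  ✓ P
Executing ca from Q (initial set {v0}):
  after c @ step 1: {v3, v4}
  after a @ step 2: ∅  — Q cannot continue

trace-distinct — witness ⟨ca⟩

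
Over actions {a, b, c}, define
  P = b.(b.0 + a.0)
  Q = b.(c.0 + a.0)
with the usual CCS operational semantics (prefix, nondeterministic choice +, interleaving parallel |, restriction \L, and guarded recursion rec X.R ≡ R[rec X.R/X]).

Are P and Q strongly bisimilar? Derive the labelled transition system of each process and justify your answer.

NO

Reachable graph of P (3 states):
  s0 = b.(b.0 + a.0) has moves =b=> s1
  s1 = b.0 + a.0 has moves =a=> s2, =b=> s2
  s2 = 0 has moves ∅
Reachable graph of Q (3 states):
  t0 = b.(c.0 + a.0) has moves =b=> t1
  t1 = c.0 + a.0 has moves =a=> t2, =c=> t2
  t2 = 0 has moves ∅
Coarsest stable partition (strong bisimilarity classes):
  B0 = {s0}
  B1 = {s1}
  B2 = {s2, t2}
  B3 = {t0}
  B4 = {t1}
s0 ∈ B0, t0 ∈ B3 → different blocks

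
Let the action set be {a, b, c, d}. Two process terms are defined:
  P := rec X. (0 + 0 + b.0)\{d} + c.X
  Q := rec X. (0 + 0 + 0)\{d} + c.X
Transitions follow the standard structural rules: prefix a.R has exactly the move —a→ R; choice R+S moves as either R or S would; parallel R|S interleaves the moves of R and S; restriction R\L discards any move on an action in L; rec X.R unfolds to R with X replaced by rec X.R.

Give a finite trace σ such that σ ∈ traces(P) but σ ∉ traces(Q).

b

LTS(P): 2 reachable states
  p0 = rec X. (0 + 0 + b.0)\{d} + c.X ⊢ —b→ p1, —c→ p0
  p1 = 0\{d} ⊢ (no moves)
LTS(Q): 1 reachable states
  q0 = rec X. (0 + 0 + 0)\{d} + c.X ⊢ —c→ q0
Executing b from P (initial set {p0}):
  [1] b ⇒ {p1}
  ✓ P
Executing b from Q (initial set {q0}):
  [1] b ⇒ ∅ (Q stuck)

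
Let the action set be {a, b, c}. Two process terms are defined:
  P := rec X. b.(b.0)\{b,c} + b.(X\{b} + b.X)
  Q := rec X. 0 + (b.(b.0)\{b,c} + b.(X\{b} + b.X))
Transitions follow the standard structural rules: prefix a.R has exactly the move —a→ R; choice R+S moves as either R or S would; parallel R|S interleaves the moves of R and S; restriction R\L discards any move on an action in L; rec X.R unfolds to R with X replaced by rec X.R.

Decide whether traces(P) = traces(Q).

Reachable graph of P (3 states):
  p0 = rec X. b.(b.0)\{b,c} + b.(X\{b} + b.X) ⊢ ··b··> p1, ··b··> p2
  p1 = (b.0)\{b,c} ⊢ ∅
  p2 = (rec X. b.(b.0)\{b,c} + b.(X\{b} + b.X))\{b} + b.(rec X. b.(b.0)\{b,c} + b.(X\{b} + b.X)) ⊢ ··b··> p0
Reachable graph of Q (3 states):
  q0 = rec X. 0 + (b.(b.0)\{b,c} + b.(X\{b} + b.X)) ⊢ ··b··> q1, ··b··> q2
  q1 = (b.0)\{b,c} ⊢ ∅
  q2 = (rec X. 0 + (b.(b.0)\{b,c} + b.(X\{b} + b.X)))\{b} + b.(rec X. 0 + (b.(b.0)\{b,c} + b.(X\{b} + b.X))) ⊢ ··b··> q0
Partition-refinement fixed point:
  B0 = {p0, q0}
  B1 = {p2, q2}
  B2 = {p1, q1}
p0 ∈ B0, q0 ∈ B0 → same block
Bisimilar ⇒ trace-equivalent.

YES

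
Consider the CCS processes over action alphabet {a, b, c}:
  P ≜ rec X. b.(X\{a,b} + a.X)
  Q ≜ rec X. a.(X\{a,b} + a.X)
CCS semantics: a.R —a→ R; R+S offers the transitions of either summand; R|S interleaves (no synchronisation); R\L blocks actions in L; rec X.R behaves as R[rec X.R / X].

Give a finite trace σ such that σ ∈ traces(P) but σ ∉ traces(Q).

b

LTS(P): 2 reachable states
  p0 = rec X. b.(X\{a,b} + a.X) | -b-> p1
  p1 = (rec X. b.(X\{a,b} + a.X))\{a,b} + a.(rec X. b.(X\{a,b} + a.X)) | -a-> p0
LTS(Q): 2 reachable states
  q0 = rec X. a.(X\{a,b} + a.X) | -a-> q1
  q1 = (rec X. a.(X\{a,b} + a.X))\{a,b} + a.(rec X. a.(X\{a,b} + a.X)) | -a-> q0
Run σ = ⟨b⟩ on P: start {p0}
  [1] b ⇒ {p1}
  P completes σ.
Run σ = ⟨b⟩ on Q: start {q0}
  [1] b ⇒ ∅  — Q cannot continue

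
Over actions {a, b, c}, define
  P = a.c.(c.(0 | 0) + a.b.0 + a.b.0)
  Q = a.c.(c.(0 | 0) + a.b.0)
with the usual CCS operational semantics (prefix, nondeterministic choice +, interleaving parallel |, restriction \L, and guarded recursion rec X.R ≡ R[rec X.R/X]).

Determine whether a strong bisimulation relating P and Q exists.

YES

LTS(P): 6 reachable states
  s0 = a.c.(c.(0 | 0) + a.b.0 + a.b.0) has moves ··a··> s1
  s1 = c.(c.(0 | 0) + a.b.0 + a.b.0) has moves ··c··> s2
  s2 = c.(0 | 0) + a.b.0 + a.b.0 has moves ··a··> s3, ··c··> s4
  s3 = b.0 has moves ··b··> s5
  s4 = 0 | 0 has moves deadlocked
  s5 = 0 has moves deadlocked
LTS(Q): 6 reachable states
  t0 = a.c.(c.(0 | 0) + a.b.0) has moves ··a··> t1
  t1 = c.(c.(0 | 0) + a.b.0) has moves ··c··> t2
  t2 = c.(0 | 0) + a.b.0 has moves ··a··> t3, ··c··> t4
  t3 = b.0 has moves ··b··> t5
  t4 = 0 | 0 has moves deadlocked
  t5 = 0 has moves deadlocked
Coarsest stable partition (strong bisimilarity classes):
  B0 = {s0, t0}
  B1 = {s1, t1}
  B2 = {s2, t2}
  B3 = {s3, t3}
  B4 = {s4, s5, t4, t5}
s0 ∈ B0, t0 ∈ B0 → same block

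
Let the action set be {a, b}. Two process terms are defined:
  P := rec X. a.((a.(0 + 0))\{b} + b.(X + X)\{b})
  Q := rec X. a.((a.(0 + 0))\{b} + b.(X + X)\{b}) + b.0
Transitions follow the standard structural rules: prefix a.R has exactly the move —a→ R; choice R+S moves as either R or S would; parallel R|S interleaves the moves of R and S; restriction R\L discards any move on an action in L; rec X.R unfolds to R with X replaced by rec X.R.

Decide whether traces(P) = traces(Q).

LTS(P): 6 reachable states
  m0 = rec X. a.((a.(0 + 0))\{b} + b.(X + X)\{b}) | -a-> m1
  m1 = (a.(0 + 0))\{b} + b.((rec X. a.((a.(0 + 0))\{b} + b.(X + X)\{b})) + (rec X. a.((a.(0 + 0))\{b} + b.(X + X)\{b})))\{b} | -a-> m2, -b-> m3
  m2 = (0 + 0)\{b} | (no moves)
  m3 = ((rec X. a.((a.(0 + 0))\{b} + b.(X + X)\{b})) + (rec X. a.((a.(0 + 0))\{b} + b.(X + X)\{b})))\{b} | -a-> m4
  m4 = ((a.(0 + 0))\{b} + b.((rec X. a.((a.(0 + 0))\{b} + b.(X + X)\{b})) + (rec X. a.((a.(0 + 0))\{b} + b.(X + X)\{b})))\{b})\{b} | -a-> m5
  m5 = (0 + 0)\{b}\{b} | (no moves)
LTS(Q): 7 reachable states
  n0 = rec X. a.((a.(0 + 0))\{b} + b.(X + X)\{b}) + b.0 | -a-> n1, -b-> n2
  n1 = (a.(0 + 0))\{b} + b.((rec X. a.((a.(0 + 0))\{b} + b.(X + X)\{b}) + b.0) + (rec X. a.((a.(0 + 0))\{b} + b.(X + X)\{b}) + b.0))\{b} | -a-> n3, -b-> n4
  n2 = 0 | (no moves)
  n3 = (0 + 0)\{b} | (no moves)
  n4 = ((rec X. a.((a.(0 + 0))\{b} + b.(X + X)\{b}) + b.0) + (rec X. a.((a.(0 + 0))\{b} + b.(X + X)\{b}) + b.0))\{b} | -a-> n5
  n5 = ((a.(0 + 0))\{b} + b.((rec X. a.((a.(0 + 0))\{b} + b.(X + X)\{b}) + b.0) + (rec X. a.((a.(0 + 0))\{b} + b.(X + X)\{b}) + b.0))\{b})\{b} | -a-> n6
  n6 = (0 + 0)\{b}\{b} | (no moves)
Trace ⟨b⟩ through Q, begin at {n0}:
  [1] b ⇒ {n2}
  Q completes σ.
Trace ⟨b⟩ through P, begin at {m0}:
  [1] b ⇒ ∅  — P cannot continue

trace-distinct — witness ⟨b⟩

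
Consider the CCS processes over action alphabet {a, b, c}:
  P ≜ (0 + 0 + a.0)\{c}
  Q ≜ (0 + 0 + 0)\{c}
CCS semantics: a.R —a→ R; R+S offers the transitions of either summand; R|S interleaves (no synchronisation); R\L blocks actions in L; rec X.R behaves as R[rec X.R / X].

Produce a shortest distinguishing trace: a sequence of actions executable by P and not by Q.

Reachable graph of P (2 states):
  s0 = (0 + 0 + a.0)\{c} → -a-> s1
  s1 = 0\{c} → deadlocked
Reachable graph of Q (1 states):
  t0 = (0 + 0 + 0)\{c} → deadlocked
Run σ = ⟨a⟩ on P: start {s0}
  step 1 (a): {s1}
  ✓ P
Run σ = ⟨a⟩ on Q: start {t0}
  step 1 (a): no successor for Q

a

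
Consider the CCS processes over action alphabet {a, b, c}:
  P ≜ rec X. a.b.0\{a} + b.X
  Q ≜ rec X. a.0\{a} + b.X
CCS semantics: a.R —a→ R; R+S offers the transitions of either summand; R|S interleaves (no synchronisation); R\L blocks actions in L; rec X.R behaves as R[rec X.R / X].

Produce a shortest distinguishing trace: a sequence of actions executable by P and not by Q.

P's transition system — 3 states:
  m0 = rec X. a.b.0\{a} + b.X ⊢ =a=> m1, =b=> m0
  m1 = b.0\{a} ⊢ =b=> m2
  m2 = 0\{a} ⊢ (no moves)
Q's transition system — 2 states:
  n0 = rec X. a.0\{a} + b.X ⊢ =a=> n1, =b=> n0
  n1 = 0\{a} ⊢ (no moves)
Trace ⟨ab⟩ through P, begin at {m0}:
  step 1 (a): {m1}
  step 2 (b): {m2}
  P completes σ.
Trace ⟨ab⟩ through Q, begin at {n0}:
  step 1 (a): {n1}
  step 2 (b): ∅ (Q stuck)

ab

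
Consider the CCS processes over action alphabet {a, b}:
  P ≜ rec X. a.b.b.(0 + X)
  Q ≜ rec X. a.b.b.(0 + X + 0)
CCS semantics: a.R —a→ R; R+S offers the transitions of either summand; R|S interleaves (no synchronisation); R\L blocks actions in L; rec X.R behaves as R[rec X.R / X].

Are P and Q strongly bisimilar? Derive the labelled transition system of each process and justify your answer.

bisimilar

LTS(P): 4 reachable states
  m0 = rec X. a.b.b.(0 + X) :: --a--▸ m1
  m1 = b.b.(0 + (rec X. a.b.b.(0 + X))) :: --b--▸ m2
  m2 = b.(0 + (rec X. a.b.b.(0 + X))) :: --b--▸ m3
  m3 = 0 + (rec X. a.b.b.(0 + X)) :: --a--▸ m1
LTS(Q): 4 reachable states
  n0 = rec X. a.b.b.(0 + X + 0) :: --a--▸ n1
  n1 = b.b.(0 + (rec X. a.b.b.(0 + X + 0)) + 0) :: --b--▸ n2
  n2 = b.(0 + (rec X. a.b.b.(0 + X + 0)) + 0) :: --b--▸ n3
  n3 = 0 + (rec X. a.b.b.(0 + X + 0)) + 0 :: --a--▸ n1
Partition-refinement fixed point:
  B0 = {m0, m3, n0, n3}
  B1 = {m1, n1}
  B2 = {m2, n2}
m0 ∈ B0, n0 ∈ B0 → same block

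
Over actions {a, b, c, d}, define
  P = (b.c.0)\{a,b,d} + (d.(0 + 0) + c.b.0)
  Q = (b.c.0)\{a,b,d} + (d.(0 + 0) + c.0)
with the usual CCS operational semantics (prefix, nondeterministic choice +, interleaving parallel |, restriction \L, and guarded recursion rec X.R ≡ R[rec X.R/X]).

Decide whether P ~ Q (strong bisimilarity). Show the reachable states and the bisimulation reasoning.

P's transition system — 4 states:
  s0 = (b.c.0)\{a,b,d} + (d.(0 + 0) + c.b.0) → -c-> s1, -d-> s2
  s1 = b.0 → -b-> s3
  s2 = 0 + 0 → ·
  s3 = 0 → ·
Q's transition system — 3 states:
  t0 = (b.c.0)\{a,b,d} + (d.(0 + 0) + c.0) → -c-> t1, -d-> t2
  t1 = 0 → ·
  t2 = 0 + 0 → ·
Partition-refinement fixed point:
  B0 = {s0}
  B1 = {s2, s3, t1, t2}
  B2 = {s1}
  B3 = {t0}
s0 ∈ B0, t0 ∈ B3 → different blocks

not bisimilar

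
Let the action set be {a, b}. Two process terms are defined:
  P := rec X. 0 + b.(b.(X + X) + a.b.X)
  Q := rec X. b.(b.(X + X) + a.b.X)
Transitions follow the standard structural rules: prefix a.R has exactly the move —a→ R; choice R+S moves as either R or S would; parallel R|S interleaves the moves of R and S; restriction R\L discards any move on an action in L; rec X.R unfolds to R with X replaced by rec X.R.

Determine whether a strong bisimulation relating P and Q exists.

YES

Reachable graph of P (4 states):
  p0 = rec X. 0 + b.(b.(X + X) + a.b.X) has moves —b→ p1
  p1 = b.((rec X. 0 + b.(b.(X + X) + a.b.X)) + (rec X. 0 + b.(b.(X + X) + a.b.X))) + a.b.(rec X. 0 + b.(b.(X + X) + a.b.X)) has moves —a→ p2, —b→ p3
  p2 = b.(rec X. 0 + b.(b.(X + X) + a.b.X)) has moves —b→ p0
  p3 = (rec X. 0 + b.(b.(X + X) + a.b.X)) + (rec X. 0 + b.(b.(X + X) + a.b.X)) has moves —b→ p1
Reachable graph of Q (4 states):
  q0 = rec X. b.(b.(X + X) + a.b.X) has moves —b→ q1
  q1 = b.((rec X. b.(b.(X + X) + a.b.X)) + (rec X. b.(b.(X + X) + a.b.X))) + a.b.(rec X. b.(b.(X + X) + a.b.X)) has moves —a→ q2, —b→ q3
  q2 = b.(rec X. b.(b.(X + X) + a.b.X)) has moves —b→ q0
  q3 = (rec X. b.(b.(X + X) + a.b.X)) + (rec X. b.(b.(X + X) + a.b.X)) has moves —b→ q1
Coarsest stable partition (strong bisimilarity classes):
  B0 = {p0, p3, q0, q3}
  B1 = {p1, q1}
  B2 = {p2, q2}
p0 ∈ B0, q0 ∈ B0 → same block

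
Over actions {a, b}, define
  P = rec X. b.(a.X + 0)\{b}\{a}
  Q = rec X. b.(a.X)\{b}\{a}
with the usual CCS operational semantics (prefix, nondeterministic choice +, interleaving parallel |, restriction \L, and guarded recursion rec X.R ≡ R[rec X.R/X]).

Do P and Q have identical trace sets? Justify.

P's transition system — 2 states:
  m0 = rec X. b.(a.X + 0)\{b}\{a} → -b-> m1
  m1 = (a.(rec X. b.(a.X + 0)\{b}\{a}) + 0)\{b}\{a} → ·
Q's transition system — 2 states:
  n0 = rec X. b.(a.X)\{b}\{a} → -b-> n1
  n1 = (a.(rec X. b.(a.X)\{b}\{a}))\{b}\{a} → ·
Bisimilarity quotient blocks:
  B0 = {m0, n0}
  B1 = {m1, n1}
m0 ∈ B0, n0 ∈ B0 → same block
Bisimilar ⇒ trace-equivalent.

traces(P) = traces(Q)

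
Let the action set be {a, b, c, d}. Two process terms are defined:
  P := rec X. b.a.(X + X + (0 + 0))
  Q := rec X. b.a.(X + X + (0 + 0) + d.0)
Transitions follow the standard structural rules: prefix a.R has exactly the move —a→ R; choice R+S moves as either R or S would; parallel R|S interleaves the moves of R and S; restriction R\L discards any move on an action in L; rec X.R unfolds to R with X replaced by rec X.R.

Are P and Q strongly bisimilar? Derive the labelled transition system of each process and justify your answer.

NO

P's transition system — 3 states:
  u0 = rec X. b.a.(X + X + (0 + 0)) ⊢ -b-> u1
  u1 = a.((rec X. b.a.(X + X + (0 + 0))) + (rec X. b.a.(X + X + (0 + 0))) + (0 + 0)) ⊢ -a-> u2
  u2 = (rec X. b.a.(X + X + (0 + 0))) + (rec X. b.a.(X + X + (0 + 0))) + (0 + 0) ⊢ -b-> u1
Q's transition system — 4 states:
  v0 = rec X. b.a.(X + X + (0 + 0) + d.0) ⊢ -b-> v1
  v1 = a.((rec X. b.a.(X + X + (0 + 0) + d.0)) + (rec X. b.a.(X + X + (0 + 0) + d.0)) + (0 + 0) + d.0) ⊢ -a-> v2
  v2 = (rec X. b.a.(X + X + (0 + 0) + d.0)) + (rec X. b.a.(X + X + (0 + 0) + d.0)) + (0 + 0) + d.0 ⊢ -b-> v1, -d-> v3
  v3 = 0 ⊢ ·
Coarsest stable partition (strong bisimilarity classes):
  B0 = {u0, u2}
  B1 = {u1}
  B2 = {v0}
  B3 = {v1}
  B4 = {v2}
  B5 = {v3}
u0 ∈ B0, v0 ∈ B2 → different blocks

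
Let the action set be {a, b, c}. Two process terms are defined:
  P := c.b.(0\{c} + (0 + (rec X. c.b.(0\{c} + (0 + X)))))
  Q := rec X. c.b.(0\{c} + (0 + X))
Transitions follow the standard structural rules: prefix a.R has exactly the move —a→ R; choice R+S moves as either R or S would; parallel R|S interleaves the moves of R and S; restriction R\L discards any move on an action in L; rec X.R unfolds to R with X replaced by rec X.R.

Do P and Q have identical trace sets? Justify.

trace-equivalent

P's transition system — 3 states:
  p0 = c.b.(0\{c} + (0 + (rec X. c.b.(0\{c} + (0 + X))))) ⊢ =c=> p1
  p1 = b.(0\{c} + (0 + (rec X. c.b.(0\{c} + (0 + X))))) ⊢ =b=> p2
  p2 = 0\{c} + (0 + (rec X. c.b.(0\{c} + (0 + X)))) ⊢ =c=> p1
Q's transition system — 3 states:
  q0 = rec X. c.b.(0\{c} + (0 + X)) ⊢ =c=> q1
  q1 = b.(0\{c} + (0 + (rec X. c.b.(0\{c} + (0 + X))))) ⊢ =b=> q2
  q2 = 0\{c} + (0 + (rec X. c.b.(0\{c} + (0 + X)))) ⊢ =c=> q1
Coarsest stable partition (strong bisimilarity classes):
  B0 = {p0, p2, q0, q2}
  B1 = {p1, q1}
p0 ∈ B0, q0 ∈ B0 → same block
Bisimilar ⇒ trace-equivalent.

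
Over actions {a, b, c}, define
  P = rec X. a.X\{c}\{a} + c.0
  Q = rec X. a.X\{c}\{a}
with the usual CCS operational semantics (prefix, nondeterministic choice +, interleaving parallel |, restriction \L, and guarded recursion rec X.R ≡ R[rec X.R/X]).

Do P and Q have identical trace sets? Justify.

NO — witness ⟨c⟩

Reachable graph of P (3 states):
  u0 = rec X. a.X\{c}\{a} + c.0 has moves -a-> u1, -c-> u2
  u1 = (rec X. a.X\{c}\{a} + c.0)\{c}\{a} has moves deadlocked
  u2 = 0 has moves deadlocked
Reachable graph of Q (2 states):
  v0 = rec X. a.X\{c}\{a} has moves -a-> v1
  v1 = (rec X. a.X\{c}\{a})\{c}\{a} has moves deadlocked
Run σ = ⟨c⟩ on P: start {u0}
  [1] c ⇒ {u2}
  P completes σ.
Run σ = ⟨c⟩ on Q: start {v0}
  [1] c ⇒ ∅  — Q cannot continue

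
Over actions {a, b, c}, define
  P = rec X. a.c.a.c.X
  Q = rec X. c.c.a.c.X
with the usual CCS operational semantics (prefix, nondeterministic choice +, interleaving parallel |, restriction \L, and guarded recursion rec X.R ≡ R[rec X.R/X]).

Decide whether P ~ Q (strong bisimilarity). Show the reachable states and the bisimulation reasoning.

LTS(P): 4 reachable states
  s0 = rec X. a.c.a.c.X :: ··a··> s1
  s1 = c.a.c.(rec X. a.c.a.c.X) :: ··c··> s2
  s2 = a.c.(rec X. a.c.a.c.X) :: ··a··> s3
  s3 = c.(rec X. a.c.a.c.X) :: ··c··> s0
LTS(Q): 4 reachable states
  t0 = rec X. c.c.a.c.X :: ··c··> t1
  t1 = c.a.c.(rec X. c.c.a.c.X) :: ··c··> t2
  t2 = a.c.(rec X. c.c.a.c.X) :: ··a··> t3
  t3 = c.(rec X. c.c.a.c.X) :: ··c··> t0
Partition-refinement fixed point:
  B0 = {s0, s2}
  B1 = {s1, s3}
  B2 = {t0}
  B3 = {t1}
  B4 = {t2}
  B5 = {t3}
s0 ∈ B0, t0 ∈ B2 → different blocks

not bisimilar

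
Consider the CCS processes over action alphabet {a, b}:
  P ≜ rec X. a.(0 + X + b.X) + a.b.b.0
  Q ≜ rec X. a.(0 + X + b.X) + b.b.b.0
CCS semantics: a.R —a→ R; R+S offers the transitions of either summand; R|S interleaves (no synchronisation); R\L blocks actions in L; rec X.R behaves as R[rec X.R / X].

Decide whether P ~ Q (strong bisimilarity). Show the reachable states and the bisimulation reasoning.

not bisimilar

LTS(P): 5 reachable states
  m0 = rec X. a.(0 + X + b.X) + a.b.b.0 :: —a→ m1, —a→ m2
  m1 = 0 + (rec X. a.(0 + X + b.X) + a.b.b.0) + b.(rec X. a.(0 + X + b.X) + a.b.b.0) :: —a→ m1, —a→ m2, —b→ m0
  m2 = b.b.0 :: —b→ m3
  m3 = b.0 :: —b→ m4
  m4 = 0 :: ∅
LTS(Q): 5 reachable states
  n0 = rec X. a.(0 + X + b.X) + b.b.b.0 :: —a→ n1, —b→ n2
  n1 = 0 + (rec X. a.(0 + X + b.X) + b.b.b.0) + b.(rec X. a.(0 + X + b.X) + b.b.b.0) :: —a→ n1, —b→ n0, —b→ n2
  n2 = b.b.0 :: —b→ n3
  n3 = b.0 :: —b→ n4
  n4 = 0 :: ∅
Coarsest stable partition (strong bisimilarity classes):
  B0 = {m0}
  B1 = {m2, n2}
  B2 = {m3, n3}
  B3 = {m4, n4}
  B4 = {m1}
  B5 = {n0}
  B6 = {n1}
m0 ∈ B0, n0 ∈ B5 → different blocks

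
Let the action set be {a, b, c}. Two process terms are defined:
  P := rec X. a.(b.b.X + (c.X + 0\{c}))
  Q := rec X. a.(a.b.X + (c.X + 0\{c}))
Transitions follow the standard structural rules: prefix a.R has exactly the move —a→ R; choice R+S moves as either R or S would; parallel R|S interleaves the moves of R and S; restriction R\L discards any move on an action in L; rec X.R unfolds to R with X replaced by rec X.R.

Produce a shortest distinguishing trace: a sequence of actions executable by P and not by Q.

ab

LTS(P): 3 reachable states
  m0 = rec X. a.(b.b.X + (c.X + 0\{c})) :: ··a··> m1
  m1 = b.b.(rec X. a.(b.b.X + (c.X + 0\{c}))) + (c.(rec X. a.(b.b.X + (c.X + 0\{c}))) + 0\{c}) :: ··b··> m2, ··c··> m0
  m2 = b.(rec X. a.(b.b.X + (c.X + 0\{c}))) :: ··b··> m0
LTS(Q): 3 reachable states
  n0 = rec X. a.(a.b.X + (c.X + 0\{c})) :: ··a··> n1
  n1 = a.b.(rec X. a.(a.b.X + (c.X + 0\{c}))) + (c.(rec X. a.(a.b.X + (c.X + 0\{c}))) + 0\{c}) :: ··a··> n2, ··c··> n0
  n2 = b.(rec X. a.(a.b.X + (c.X + 0\{c}))) :: ··b··> n0
Run σ = ⟨ab⟩ on P: start {m0}
  step 1 (a): {m1}
  step 2 (b): {m2}
  — P admits the full trace.
Run σ = ⟨ab⟩ on Q: start {n0}
  step 1 (a): {n1}
  step 2 (b): ∅  — Q cannot continue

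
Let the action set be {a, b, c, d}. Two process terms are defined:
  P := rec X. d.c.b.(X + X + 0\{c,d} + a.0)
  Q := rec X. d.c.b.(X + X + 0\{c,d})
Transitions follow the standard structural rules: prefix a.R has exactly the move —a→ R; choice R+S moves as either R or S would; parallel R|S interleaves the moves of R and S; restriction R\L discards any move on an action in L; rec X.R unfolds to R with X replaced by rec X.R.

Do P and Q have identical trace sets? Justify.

trace-distinct — witness ⟨dcba⟩

P's transition system — 5 states:
  s0 = rec X. d.c.b.(X + X + 0\{c,d} + a.0) ⊢ ··d··> s1
  s1 = c.b.((rec X. d.c.b.(X + X + 0\{c,d} + a.0)) + (rec X. d.c.b.(X + X + 0\{c,d} + a.0)) + 0\{c,d} + a.0) ⊢ ··c··> s2
  s2 = b.((rec X. d.c.b.(X + X + 0\{c,d} + a.0)) + (rec X. d.c.b.(X + X + 0\{c,d} + a.0)) + 0\{c,d} + a.0) ⊢ ··b··> s3
  s3 = (rec X. d.c.b.(X + X + 0\{c,d} + a.0)) + (rec X. d.c.b.(X + X + 0\{c,d} + a.0)) + 0\{c,d} + a.0 ⊢ ··a··> s4, ··d··> s1
  s4 = 0 ⊢ ∅
Q's transition system — 4 states:
  t0 = rec X. d.c.b.(X + X + 0\{c,d}) ⊢ ··d··> t1
  t1 = c.b.((rec X. d.c.b.(X + X + 0\{c,d})) + (rec X. d.c.b.(X + X + 0\{c,d})) + 0\{c,d}) ⊢ ··c··> t2
  t2 = b.((rec X. d.c.b.(X + X + 0\{c,d})) + (rec X. d.c.b.(X + X + 0\{c,d})) + 0\{c,d}) ⊢ ··b··> t3
  t3 = (rec X. d.c.b.(X + X + 0\{c,d})) + (rec X. d.c.b.(X + X + 0\{c,d})) + 0\{c,d} ⊢ ··d··> t1
Trace ⟨dcba⟩ through P, begin at {s0}:
  step 1 (d): {s1}
  step 2 (c): {s2}
  step 3 (b): {s3}
  step 4 (a): {s4}
  P completes σ.
Trace ⟨dcba⟩ through Q, begin at {t0}:
  step 1 (d): {t1}
  step 2 (c): {t2}
  step 3 (b): {t3}
  step 4 (a): no successor for Q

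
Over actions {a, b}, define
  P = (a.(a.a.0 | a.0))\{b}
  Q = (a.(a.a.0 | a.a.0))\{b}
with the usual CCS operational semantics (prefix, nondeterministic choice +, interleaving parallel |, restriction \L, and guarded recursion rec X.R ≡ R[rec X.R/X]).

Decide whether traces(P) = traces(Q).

NO — witness ⟨aaaaa⟩

Reachable graph of P (7 states):
  s0 = (a.(a.a.0 | a.0))\{b} has moves —a→ s1
  s1 = (a.a.0 | a.0)\{b} has moves —a→ s2, —a→ s3
  s2 = (a.0 | a.0)\{b} has moves —a→ s4, —a→ s5
  s3 = (a.a.0 | 0)\{b} has moves —a→ s5
  s4 = (0 | a.0)\{b} has moves —a→ s6
  s5 = (a.0 | 0)\{b} has moves —a→ s6
  s6 = (0 | 0)\{b} has moves ·
Reachable graph of Q (10 states):
  t0 = (a.(a.a.0 | a.a.0))\{b} has moves —a→ t1
  t1 = (a.a.0 | a.a.0)\{b} has moves —a→ t2, —a→ t3
  t2 = (a.0 | a.a.0)\{b} has moves —a→ t4, —a→ t5
  t3 = (a.a.0 | a.0)\{b} has moves —a→ t5, —a→ t6
  t4 = (0 | a.a.0)\{b} has moves —a→ t7
  t5 = (a.0 | a.0)\{b} has moves —a→ t7, —a→ t8
  t6 = (a.a.0 | 0)\{b} has moves —a→ t8
  t7 = (0 | a.0)\{b} has moves —a→ t9
  t8 = (a.0 | 0)\{b} has moves —a→ t9
  t9 = (0 | 0)\{b} has moves ·
Executing aaaaa from Q (initial set {t0}):
  step 1 (a): {t1}
  step 2 (a): {t2, t3}
  step 3 (a): {t4, t5, t6}
  step 4 (a): {t7, t8}
  step 5 (a): {t9}
  ✓ Q
Executing aaaaa from P (initial set {s0}):
  step 1 (a): {s1}
  step 2 (a): {s2, s3}
  step 3 (a): {s4, s5}
  step 4 (a): {s6}
  step 5 (a): ∅  — P cannot continue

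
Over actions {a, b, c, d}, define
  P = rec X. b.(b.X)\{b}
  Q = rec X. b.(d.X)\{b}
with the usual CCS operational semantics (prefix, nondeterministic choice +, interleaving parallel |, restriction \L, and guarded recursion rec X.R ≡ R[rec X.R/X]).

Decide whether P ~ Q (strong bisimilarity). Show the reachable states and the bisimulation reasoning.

Reachable graph of P (2 states):
  p0 = rec X. b.(b.X)\{b} → —b→ p1
  p1 = (b.(rec X. b.(b.X)\{b}))\{b} → deadlocked
Reachable graph of Q (3 states):
  q0 = rec X. b.(d.X)\{b} → —b→ q1
  q1 = (d.(rec X. b.(d.X)\{b}))\{b} → —d→ q2
  q2 = (rec X. b.(d.X)\{b})\{b} → deadlocked
Bisimilarity quotient blocks:
  B0 = {p0}
  B1 = {p1, q2}
  B2 = {q0}
  B3 = {q1}
p0 ∈ B0, q0 ∈ B2 → different blocks

not bisimilar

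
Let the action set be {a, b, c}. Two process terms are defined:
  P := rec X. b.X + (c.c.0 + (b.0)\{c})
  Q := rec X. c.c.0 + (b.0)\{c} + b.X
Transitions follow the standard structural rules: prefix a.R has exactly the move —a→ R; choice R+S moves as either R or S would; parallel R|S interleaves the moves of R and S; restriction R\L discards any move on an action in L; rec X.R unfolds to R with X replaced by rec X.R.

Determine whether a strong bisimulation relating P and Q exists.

P ~ Q

P's transition system — 4 states:
  s0 = rec X. b.X + (c.c.0 + (b.0)\{c}) has moves ··b··> s0, ··b··> s1, ··c··> s2
  s1 = 0\{c} has moves (no moves)
  s2 = c.0 has moves ··c··> s3
  s3 = 0 has moves (no moves)
Q's transition system — 4 states:
  t0 = rec X. c.c.0 + (b.0)\{c} + b.X has moves ··b··> t0, ··b··> t1, ··c··> t2
  t1 = 0\{c} has moves (no moves)
  t2 = c.0 has moves ··c··> t3
  t3 = 0 has moves (no moves)
Coarsest stable partition (strong bisimilarity classes):
  B0 = {s0, t0}
  B1 = {s1, s3, t1, t3}
  B2 = {s2, t2}
s0 ∈ B0, t0 ∈ B0 → same block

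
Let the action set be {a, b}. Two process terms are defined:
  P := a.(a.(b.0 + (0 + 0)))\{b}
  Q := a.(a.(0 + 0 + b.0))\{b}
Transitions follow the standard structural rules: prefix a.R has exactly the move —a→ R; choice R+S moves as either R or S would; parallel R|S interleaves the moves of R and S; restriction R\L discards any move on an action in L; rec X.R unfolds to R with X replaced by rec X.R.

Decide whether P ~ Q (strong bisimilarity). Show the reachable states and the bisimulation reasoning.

bisimilar

LTS(P): 3 reachable states
  p0 = a.(a.(b.0 + (0 + 0)))\{b} has moves --a--▸ p1
  p1 = (a.(b.0 + (0 + 0)))\{b} has moves --a--▸ p2
  p2 = (b.0 + (0 + 0))\{b} has moves deadlocked
LTS(Q): 3 reachable states
  q0 = a.(a.(0 + 0 + b.0))\{b} has moves --a--▸ q1
  q1 = (a.(0 + 0 + b.0))\{b} has moves --a--▸ q2
  q2 = (0 + 0 + b.0)\{b} has moves deadlocked
Bisimilarity quotient blocks:
  B0 = {p0, q0}
  B1 = {p1, q1}
  B2 = {p2, q2}
p0 ∈ B0, q0 ∈ B0 → same block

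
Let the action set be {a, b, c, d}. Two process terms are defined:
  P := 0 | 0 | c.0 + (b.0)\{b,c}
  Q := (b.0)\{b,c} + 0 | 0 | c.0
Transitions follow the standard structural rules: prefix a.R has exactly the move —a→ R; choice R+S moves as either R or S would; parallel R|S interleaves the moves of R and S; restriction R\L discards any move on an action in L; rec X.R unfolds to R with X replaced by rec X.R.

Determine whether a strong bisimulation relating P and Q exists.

P ~ Q

Reachable graph of P (2 states):
  s0 = 0 | 0 | c.0 + (b.0)\{b,c} ⊢ =c=> s1
  s1 = 0 | 0 | 0 ⊢ deadlocked
Reachable graph of Q (2 states):
  t0 = (b.0)\{b,c} + 0 | 0 | c.0 ⊢ =c=> t1
  t1 = 0 | 0 | 0 ⊢ deadlocked
Bisimilarity quotient blocks:
  B0 = {s0, t0}
  B1 = {s1, t1}
s0 ∈ B0, t0 ∈ B0 → same block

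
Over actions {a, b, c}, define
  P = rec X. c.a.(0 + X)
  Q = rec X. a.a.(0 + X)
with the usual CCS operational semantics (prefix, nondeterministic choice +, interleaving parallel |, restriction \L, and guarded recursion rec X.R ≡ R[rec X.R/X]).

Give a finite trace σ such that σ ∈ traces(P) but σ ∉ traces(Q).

Reachable graph of P (3 states):
  s0 = rec X. c.a.(0 + X) → --c--▸ s1
  s1 = a.(0 + (rec X. c.a.(0 + X))) → --a--▸ s2
  s2 = 0 + (rec X. c.a.(0 + X)) → --c--▸ s1
Reachable graph of Q (3 states):
  t0 = rec X. a.a.(0 + X) → --a--▸ t1
  t1 = a.(0 + (rec X. a.a.(0 + X))) → --a--▸ t2
  t2 = 0 + (rec X. a.a.(0 + X)) → --a--▸ t1
Trace ⟨c⟩ through P, begin at {s0}:
  after c @ step 1: {s1}
  — P admits the full trace.
Trace ⟨c⟩ through Q, begin at {t0}:
  after c @ step 1: ∅  — Q cannot continue

c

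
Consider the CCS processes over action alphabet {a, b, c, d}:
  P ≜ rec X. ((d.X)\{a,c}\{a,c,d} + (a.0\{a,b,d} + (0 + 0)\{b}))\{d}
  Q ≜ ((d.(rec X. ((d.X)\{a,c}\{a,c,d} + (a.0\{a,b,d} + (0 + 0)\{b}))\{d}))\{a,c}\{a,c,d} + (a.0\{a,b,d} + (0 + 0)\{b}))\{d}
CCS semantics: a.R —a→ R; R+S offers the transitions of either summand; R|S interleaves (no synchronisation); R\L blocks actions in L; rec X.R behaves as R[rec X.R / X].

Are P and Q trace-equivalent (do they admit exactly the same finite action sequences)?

P's transition system — 2 states:
  p0 = rec X. ((d.X)\{a,c}\{a,c,d} + (a.0\{a,b,d} + (0 + 0)\{b}))\{d} has moves ··a··> p1
  p1 = 0\{a,b,d}\{d} has moves ∅
Q's transition system — 2 states:
  q0 = ((d.(rec X. ((d.X)\{a,c}\{a,c,d} + (a.0\{a,b,d} + (0 + 0)\{b}))\{d}))\{a,c}\{a,c,d} + (a.0\{a,b,d} + (0 + 0)\{b}))\{d} has moves ··a··> q1
  q1 = 0\{a,b,d}\{d} has moves ∅
Bisimilarity quotient blocks:
  B0 = {p0, q0}
  B1 = {p1, q1}
p0 ∈ B0, q0 ∈ B0 → same block
Bisimilar ⇒ trace-equivalent.

trace-equivalent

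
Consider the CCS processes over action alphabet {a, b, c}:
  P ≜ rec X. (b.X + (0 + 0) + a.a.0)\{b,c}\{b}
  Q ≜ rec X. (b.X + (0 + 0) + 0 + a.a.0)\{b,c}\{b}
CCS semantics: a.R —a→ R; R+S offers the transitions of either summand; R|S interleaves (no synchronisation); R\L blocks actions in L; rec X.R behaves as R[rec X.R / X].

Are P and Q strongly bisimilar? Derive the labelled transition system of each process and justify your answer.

P's transition system — 3 states:
  u0 = rec X. (b.X + (0 + 0) + a.a.0)\{b,c}\{b} has moves -a-> u1
  u1 = (a.0)\{b,c}\{b} has moves -a-> u2
  u2 = 0\{b,c}\{b} has moves (no moves)
Q's transition system — 3 states:
  v0 = rec X. (b.X + (0 + 0) + 0 + a.a.0)\{b,c}\{b} has moves -a-> v1
  v1 = (a.0)\{b,c}\{b} has moves -a-> v2
  v2 = 0\{b,c}\{b} has moves (no moves)
Partition-refinement fixed point:
  B0 = {u0, v0}
  B1 = {u1, v1}
  B2 = {u2, v2}
u0 ∈ B0, v0 ∈ B0 → same block

P ~ Q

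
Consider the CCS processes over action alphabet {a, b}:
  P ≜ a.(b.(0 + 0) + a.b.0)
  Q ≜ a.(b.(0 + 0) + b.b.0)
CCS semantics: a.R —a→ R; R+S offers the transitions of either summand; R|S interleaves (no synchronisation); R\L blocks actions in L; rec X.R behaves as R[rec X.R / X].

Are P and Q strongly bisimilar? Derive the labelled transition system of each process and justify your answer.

P ≁ Q

Reachable graph of P (5 states):
  s0 = a.(b.(0 + 0) + a.b.0) has moves --a--▸ s1
  s1 = b.(0 + 0) + a.b.0 has moves --a--▸ s2, --b--▸ s3
  s2 = b.0 has moves --b--▸ s4
  s3 = 0 + 0 has moves (no moves)
  s4 = 0 has moves (no moves)
Reachable graph of Q (5 states):
  t0 = a.(b.(0 + 0) + b.b.0) has moves --a--▸ t1
  t1 = b.(0 + 0) + b.b.0 has moves --b--▸ t2, --b--▸ t3
  t2 = 0 + 0 has moves (no moves)
  t3 = b.0 has moves --b--▸ t4
  t4 = 0 has moves (no moves)
Partition-refinement fixed point:
  B0 = {s0}
  B1 = {s1}
  B2 = {s2, t3}
  B3 = {s3, s4, t2, t4}
  B4 = {t0}
  B5 = {t1}
s0 ∈ B0, t0 ∈ B4 → different blocks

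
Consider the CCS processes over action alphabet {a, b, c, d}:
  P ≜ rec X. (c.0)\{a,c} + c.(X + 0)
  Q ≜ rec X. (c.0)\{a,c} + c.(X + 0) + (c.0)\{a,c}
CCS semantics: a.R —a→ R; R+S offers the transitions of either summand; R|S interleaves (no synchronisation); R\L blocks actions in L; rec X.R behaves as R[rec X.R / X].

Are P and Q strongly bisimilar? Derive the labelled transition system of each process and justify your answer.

P ~ Q

LTS(P): 2 reachable states
  p0 = rec X. (c.0)\{a,c} + c.(X + 0) has moves --c--▸ p1
  p1 = (rec X. (c.0)\{a,c} + c.(X + 0)) + 0 has moves --c--▸ p1
LTS(Q): 2 reachable states
  q0 = rec X. (c.0)\{a,c} + c.(X + 0) + (c.0)\{a,c} has moves --c--▸ q1
  q1 = (rec X. (c.0)\{a,c} + c.(X + 0) + (c.0)\{a,c}) + 0 has moves --c--▸ q1
Partition-refinement fixed point:
  B0 = {p0, p1, q0, q1}
p0 ∈ B0, q0 ∈ B0 → same block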